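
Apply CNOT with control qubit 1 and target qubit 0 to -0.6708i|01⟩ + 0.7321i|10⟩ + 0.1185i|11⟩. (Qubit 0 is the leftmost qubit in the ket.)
0.1185i|01⟩ + 0.7321i|10⟩ - 0.6708i|11⟩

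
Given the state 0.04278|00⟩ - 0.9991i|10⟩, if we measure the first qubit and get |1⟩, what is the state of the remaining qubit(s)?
-i|0⟩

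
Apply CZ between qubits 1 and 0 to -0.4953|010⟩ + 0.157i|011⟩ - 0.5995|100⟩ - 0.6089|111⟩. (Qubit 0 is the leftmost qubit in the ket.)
-0.4953|010⟩ + 0.157i|011⟩ - 0.5995|100⟩ + 0.6089|111⟩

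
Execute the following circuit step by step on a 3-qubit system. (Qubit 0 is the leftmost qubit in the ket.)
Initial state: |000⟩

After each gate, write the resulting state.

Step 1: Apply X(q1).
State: |010⟩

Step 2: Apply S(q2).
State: |010⟩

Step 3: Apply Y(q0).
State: i|110⟩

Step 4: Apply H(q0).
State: (1/√2)i|010⟩ - (1/√2)i|110⟩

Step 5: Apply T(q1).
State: (-1/2 + (1/2)i)|010⟩ + (1/2 - (1/2)i)|110⟩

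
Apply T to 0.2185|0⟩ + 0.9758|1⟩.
0.2185|0⟩ + (0.69 + 0.69i)|1⟩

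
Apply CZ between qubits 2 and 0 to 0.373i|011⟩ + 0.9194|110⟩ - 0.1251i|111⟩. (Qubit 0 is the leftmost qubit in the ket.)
0.373i|011⟩ + 0.9194|110⟩ + 0.1251i|111⟩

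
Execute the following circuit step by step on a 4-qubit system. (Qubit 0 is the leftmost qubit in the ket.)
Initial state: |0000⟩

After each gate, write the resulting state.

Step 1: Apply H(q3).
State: 1/√2|0000⟩ + 1/√2|0001⟩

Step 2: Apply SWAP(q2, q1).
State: 1/√2|0000⟩ + 1/√2|0001⟩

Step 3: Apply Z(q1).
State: 1/√2|0000⟩ + 1/√2|0001⟩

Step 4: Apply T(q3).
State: 1/√2|0000⟩ + (1/2 + (1/2)i)|0001⟩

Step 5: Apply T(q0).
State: 1/√2|0000⟩ + (1/2 + (1/2)i)|0001⟩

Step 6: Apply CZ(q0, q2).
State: 1/√2|0000⟩ + (1/2 + (1/2)i)|0001⟩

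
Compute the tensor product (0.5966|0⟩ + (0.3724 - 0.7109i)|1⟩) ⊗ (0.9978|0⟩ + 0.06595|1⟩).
0.5953|00⟩ + 0.03935|01⟩ + (0.3716 - 0.7093i)|10⟩ + (0.02456 - 0.04688i)|11⟩

amp(|b₁b₂…⟩) = product of the factor amplitudes for bits b₁, b₂, …; only kets whose every factor amplitude is nonzero survive.
|00⟩: (0.5966)(0.9978) = 0.5953
|01⟩: (0.5966)(0.06595) = 0.03935
|10⟩: (0.3724 - 0.7109i)(0.9978) = (0.3716 - 0.7093i)
|11⟩: (0.3724 - 0.7109i)(0.06595) = (0.02456 - 0.04688i)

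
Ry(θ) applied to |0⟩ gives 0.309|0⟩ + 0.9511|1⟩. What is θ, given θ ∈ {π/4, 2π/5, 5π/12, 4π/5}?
4π/5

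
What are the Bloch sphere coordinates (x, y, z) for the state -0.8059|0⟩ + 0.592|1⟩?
(-0.9542, 0, 0.299)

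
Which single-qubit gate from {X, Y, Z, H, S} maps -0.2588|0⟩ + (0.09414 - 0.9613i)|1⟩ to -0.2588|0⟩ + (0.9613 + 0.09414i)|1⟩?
S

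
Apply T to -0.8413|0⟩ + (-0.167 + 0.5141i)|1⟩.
-0.8413|0⟩ + (-0.4816 + 0.2454i)|1⟩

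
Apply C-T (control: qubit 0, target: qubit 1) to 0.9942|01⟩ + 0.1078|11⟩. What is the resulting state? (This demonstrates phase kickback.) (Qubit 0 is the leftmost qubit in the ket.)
0.9942|01⟩ + (0.07623 + 0.07623i)|11⟩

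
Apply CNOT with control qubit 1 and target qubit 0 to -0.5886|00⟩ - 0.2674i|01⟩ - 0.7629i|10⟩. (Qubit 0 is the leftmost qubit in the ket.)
-0.5886|00⟩ - 0.7629i|10⟩ - 0.2674i|11⟩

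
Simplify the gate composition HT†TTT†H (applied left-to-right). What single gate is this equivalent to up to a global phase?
I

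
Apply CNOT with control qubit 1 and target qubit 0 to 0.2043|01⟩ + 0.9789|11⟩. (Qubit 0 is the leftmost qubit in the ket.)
0.9789|01⟩ + 0.2043|11⟩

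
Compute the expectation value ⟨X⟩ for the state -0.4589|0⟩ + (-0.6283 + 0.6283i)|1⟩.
0.5767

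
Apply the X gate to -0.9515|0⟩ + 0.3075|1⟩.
0.3075|0⟩ - 0.9515|1⟩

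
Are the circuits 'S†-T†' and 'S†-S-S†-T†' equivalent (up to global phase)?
Yes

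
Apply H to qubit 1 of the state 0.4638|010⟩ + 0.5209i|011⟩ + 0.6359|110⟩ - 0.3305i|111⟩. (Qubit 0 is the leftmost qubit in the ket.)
0.328|000⟩ + 0.3683i|001⟩ - 0.328|010⟩ - 0.3683i|011⟩ + 0.4496|100⟩ - 0.2337i|101⟩ - 0.4496|110⟩ + 0.2337i|111⟩

H on qubit 1 mixes each pair of kets that differ only in qubit 1: amplitudes (a, b) of (|…0…⟩, |…1…⟩) become ((a + b)/√2, (a − b)/√2). Kets absent from the input have amplitude 0.
(|000⟩, |010⟩): (a, b) = (0, 0.4638) → (0.328, -0.328)
(|001⟩, |011⟩): (a, b) = (0, 0.5209i) → (0.3683i, -0.3683i)
(|100⟩, |110⟩): (a, b) = (0, 0.6359) → (0.4496, -0.4496)
(|101⟩, |111⟩): (a, b) = (0, -0.3305i) → (-0.2337i, 0.2337i)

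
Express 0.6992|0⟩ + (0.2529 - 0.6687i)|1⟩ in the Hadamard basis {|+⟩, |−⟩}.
(0.6732 - 0.4728i)|+⟩ + (0.3156 + 0.4728i)|−⟩

With |ψ⟩ = α|0⟩ + β|1⟩, the Hadamard-basis coefficients are ⟨+|ψ⟩ = (α + β)/√2 and ⟨−|ψ⟩ = (α − β)/√2.
Here α = 0.6992, β = (0.2529 - 0.6687i): (α + β)/√2 = (0.6732 - 0.4728i), (α − β)/√2 = (0.3156 + 0.4728i).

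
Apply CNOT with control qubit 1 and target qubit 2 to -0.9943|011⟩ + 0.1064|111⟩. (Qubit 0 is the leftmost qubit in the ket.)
-0.9943|010⟩ + 0.1064|110⟩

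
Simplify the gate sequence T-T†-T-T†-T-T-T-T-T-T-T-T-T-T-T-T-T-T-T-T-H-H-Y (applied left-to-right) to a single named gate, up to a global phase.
Y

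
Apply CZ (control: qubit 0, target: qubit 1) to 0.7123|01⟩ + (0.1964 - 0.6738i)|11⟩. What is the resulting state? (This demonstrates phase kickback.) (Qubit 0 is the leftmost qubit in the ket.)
0.7123|01⟩ + (-0.1964 + 0.6738i)|11⟩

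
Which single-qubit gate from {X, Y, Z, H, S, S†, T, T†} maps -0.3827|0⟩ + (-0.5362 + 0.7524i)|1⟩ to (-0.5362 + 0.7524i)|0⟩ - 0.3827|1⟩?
X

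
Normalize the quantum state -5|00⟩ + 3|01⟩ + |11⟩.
-0.8452|00⟩ + 0.5071|01⟩ + 0.169|11⟩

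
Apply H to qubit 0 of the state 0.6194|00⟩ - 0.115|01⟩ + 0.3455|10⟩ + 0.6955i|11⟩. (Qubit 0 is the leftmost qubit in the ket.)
0.6823|00⟩ + (-0.08132 + 0.4918i)|01⟩ + 0.1937|10⟩ + (-0.08132 - 0.4918i)|11⟩

H on qubit 0 mixes each pair of kets that differ only in qubit 0: amplitudes (a, b) of (|…0…⟩, |…1…⟩) become ((a + b)/√2, (a − b)/√2). Kets absent from the input have amplitude 0.
(|00⟩, |10⟩): (a, b) = (0.6194, 0.3455) → (0.6823, 0.1937)
(|01⟩, |11⟩): (a, b) = (-0.115, 0.6955i) → ((-0.08132 + 0.4918i), (-0.08132 - 0.4918i))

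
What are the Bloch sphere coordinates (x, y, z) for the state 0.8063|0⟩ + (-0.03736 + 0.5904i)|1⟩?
(-0.06025, 0.9521, 0.3002)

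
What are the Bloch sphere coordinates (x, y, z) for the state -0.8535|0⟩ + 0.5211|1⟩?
(-0.8895, 0, 0.4569)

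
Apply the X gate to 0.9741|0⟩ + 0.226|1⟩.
0.226|0⟩ + 0.9741|1⟩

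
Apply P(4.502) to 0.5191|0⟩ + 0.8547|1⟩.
0.5191|0⟩ + (-0.1785 - 0.8359i)|1⟩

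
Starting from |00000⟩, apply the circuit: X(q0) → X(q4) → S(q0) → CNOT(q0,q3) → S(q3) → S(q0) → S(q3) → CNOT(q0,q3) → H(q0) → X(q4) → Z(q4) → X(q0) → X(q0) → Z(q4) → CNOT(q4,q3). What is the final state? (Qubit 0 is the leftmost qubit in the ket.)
1/√2|00000⟩ - 1/√2|10000⟩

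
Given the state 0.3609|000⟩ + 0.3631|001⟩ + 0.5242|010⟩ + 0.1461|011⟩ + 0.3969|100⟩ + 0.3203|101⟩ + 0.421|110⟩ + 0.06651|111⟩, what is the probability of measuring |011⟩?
0.02135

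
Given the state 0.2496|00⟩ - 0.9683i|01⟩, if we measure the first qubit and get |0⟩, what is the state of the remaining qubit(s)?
0.2496|0⟩ - 0.9683i|1⟩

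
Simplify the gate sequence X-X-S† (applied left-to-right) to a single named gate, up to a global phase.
S†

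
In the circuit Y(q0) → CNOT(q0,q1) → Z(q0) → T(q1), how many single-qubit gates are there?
3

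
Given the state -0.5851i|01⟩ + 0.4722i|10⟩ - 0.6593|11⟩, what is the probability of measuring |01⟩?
0.3423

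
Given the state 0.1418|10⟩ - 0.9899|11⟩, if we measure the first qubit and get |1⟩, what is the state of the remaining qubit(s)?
0.1418|0⟩ - 0.9899|1⟩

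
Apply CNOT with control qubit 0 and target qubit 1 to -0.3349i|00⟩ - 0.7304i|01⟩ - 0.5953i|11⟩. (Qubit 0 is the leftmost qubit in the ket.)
-0.3349i|00⟩ - 0.7304i|01⟩ - 0.5953i|10⟩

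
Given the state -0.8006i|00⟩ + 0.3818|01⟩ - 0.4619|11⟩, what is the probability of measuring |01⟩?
0.1458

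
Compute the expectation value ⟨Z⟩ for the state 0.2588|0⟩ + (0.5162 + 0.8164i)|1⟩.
-0.866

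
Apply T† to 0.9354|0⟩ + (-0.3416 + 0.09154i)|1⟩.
0.9354|0⟩ + (-0.1768 + 0.3063i)|1⟩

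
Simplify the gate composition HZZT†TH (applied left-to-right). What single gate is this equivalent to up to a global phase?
I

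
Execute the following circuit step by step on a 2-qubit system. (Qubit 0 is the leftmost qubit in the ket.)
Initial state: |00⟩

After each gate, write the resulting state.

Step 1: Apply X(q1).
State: |01⟩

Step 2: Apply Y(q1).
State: -i|00⟩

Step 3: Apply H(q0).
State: -(1/√2)i|00⟩ - (1/√2)i|10⟩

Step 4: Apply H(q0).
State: -i|00⟩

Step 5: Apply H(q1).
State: -(1/√2)i|00⟩ - (1/√2)i|01⟩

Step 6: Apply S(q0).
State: -(1/√2)i|00⟩ - (1/√2)i|01⟩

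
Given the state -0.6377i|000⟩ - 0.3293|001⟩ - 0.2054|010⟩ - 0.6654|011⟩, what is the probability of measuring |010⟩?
0.04219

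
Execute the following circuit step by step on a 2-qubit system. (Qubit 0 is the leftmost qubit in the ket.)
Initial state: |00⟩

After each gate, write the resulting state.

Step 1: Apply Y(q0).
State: i|10⟩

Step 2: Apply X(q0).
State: i|00⟩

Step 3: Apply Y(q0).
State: -|10⟩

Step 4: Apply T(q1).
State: -|10⟩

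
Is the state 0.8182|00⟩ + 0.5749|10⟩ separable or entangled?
Separable

Writing the state as a|00⟩ + b|01⟩ + c|10⟩ + d|11⟩, it is a product state iff ad − bc = 0.
Here (a, b, c, d) = (0.8182, 0, 0.5749, 0): ad − bc = (0.8182)(0) − (0)(0.5749) = 0, so the state is separable.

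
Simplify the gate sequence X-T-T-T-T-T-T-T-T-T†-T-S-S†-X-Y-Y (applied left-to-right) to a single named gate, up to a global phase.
I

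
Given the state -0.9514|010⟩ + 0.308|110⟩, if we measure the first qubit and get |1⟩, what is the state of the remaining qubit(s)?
|10⟩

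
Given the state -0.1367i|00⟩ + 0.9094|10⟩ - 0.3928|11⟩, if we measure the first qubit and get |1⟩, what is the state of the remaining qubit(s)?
0.918|0⟩ - 0.3965|1⟩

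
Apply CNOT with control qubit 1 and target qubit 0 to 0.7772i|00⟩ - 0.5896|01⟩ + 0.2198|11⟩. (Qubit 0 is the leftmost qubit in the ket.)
0.7772i|00⟩ + 0.2198|01⟩ - 0.5896|11⟩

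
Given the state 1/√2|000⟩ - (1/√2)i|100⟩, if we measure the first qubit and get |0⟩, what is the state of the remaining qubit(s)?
|00⟩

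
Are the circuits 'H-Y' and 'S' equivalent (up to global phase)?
No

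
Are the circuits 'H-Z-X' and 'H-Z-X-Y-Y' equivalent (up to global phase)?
Yes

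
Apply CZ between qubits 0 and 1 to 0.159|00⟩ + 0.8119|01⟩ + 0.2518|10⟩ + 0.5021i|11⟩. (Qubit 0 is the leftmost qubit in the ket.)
0.159|00⟩ + 0.8119|01⟩ + 0.2518|10⟩ - 0.5021i|11⟩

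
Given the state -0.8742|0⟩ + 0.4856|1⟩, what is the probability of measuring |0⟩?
0.7642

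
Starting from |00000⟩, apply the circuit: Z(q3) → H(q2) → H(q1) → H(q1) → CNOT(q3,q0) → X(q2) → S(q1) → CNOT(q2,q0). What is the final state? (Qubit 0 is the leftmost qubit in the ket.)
1/√2|00000⟩ + 1/√2|10100⟩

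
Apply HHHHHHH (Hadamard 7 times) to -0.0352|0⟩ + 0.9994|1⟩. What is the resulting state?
0.6818|0⟩ - 0.7316|1⟩

H² = I, so H^7 = H: a single Hadamard. With (a, b) = (-0.0352, 0.9994), H gives ((a + b)/√2, (a − b)/√2) = (0.6818, -0.7316).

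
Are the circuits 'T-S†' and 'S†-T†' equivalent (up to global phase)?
No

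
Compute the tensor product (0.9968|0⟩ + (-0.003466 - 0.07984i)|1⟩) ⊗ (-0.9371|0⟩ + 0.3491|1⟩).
-0.9341|00⟩ + 0.348|01⟩ + (0.003248 + 0.07482i)|10⟩ + (-0.00121 - 0.02787i)|11⟩

amp(|b₁b₂…⟩) = product of the factor amplitudes for bits b₁, b₂, …; only kets whose every factor amplitude is nonzero survive.
|00⟩: (0.9968)(-0.9371) = -0.9341
|01⟩: (0.9968)(0.3491) = 0.348
|10⟩: (-0.003466 - 0.07984i)(-0.9371) = (0.003248 + 0.07482i)
|11⟩: (-0.003466 - 0.07984i)(0.3491) = (-0.00121 - 0.02787i)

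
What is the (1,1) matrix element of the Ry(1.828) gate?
0.6106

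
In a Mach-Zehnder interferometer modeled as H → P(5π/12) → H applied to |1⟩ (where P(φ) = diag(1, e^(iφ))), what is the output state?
(0.3706 - 0.483i)|0⟩ + (0.6294 + 0.483i)|1⟩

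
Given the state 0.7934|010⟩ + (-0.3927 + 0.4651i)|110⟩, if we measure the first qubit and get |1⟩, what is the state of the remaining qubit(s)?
(-0.6451 + 0.7641i)|10⟩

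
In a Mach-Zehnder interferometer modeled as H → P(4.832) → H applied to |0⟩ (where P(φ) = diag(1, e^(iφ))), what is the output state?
(0.5597 - 0.4964i)|0⟩ + (0.4403 + 0.4964i)|1⟩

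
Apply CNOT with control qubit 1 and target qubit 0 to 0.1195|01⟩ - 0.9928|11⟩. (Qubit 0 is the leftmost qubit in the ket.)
-0.9928|01⟩ + 0.1195|11⟩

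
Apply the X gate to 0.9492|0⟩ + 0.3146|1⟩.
0.3146|0⟩ + 0.9492|1⟩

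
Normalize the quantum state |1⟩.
|1⟩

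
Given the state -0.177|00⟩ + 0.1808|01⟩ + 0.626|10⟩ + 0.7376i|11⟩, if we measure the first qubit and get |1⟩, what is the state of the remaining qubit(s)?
0.6471|0⟩ + 0.7624i|1⟩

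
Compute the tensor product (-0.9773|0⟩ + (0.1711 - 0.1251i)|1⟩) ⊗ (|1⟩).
-0.9773|01⟩ + (0.1711 - 0.1251i)|11⟩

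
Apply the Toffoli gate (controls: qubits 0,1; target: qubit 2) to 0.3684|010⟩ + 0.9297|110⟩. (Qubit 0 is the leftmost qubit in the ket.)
0.3684|010⟩ + 0.9297|111⟩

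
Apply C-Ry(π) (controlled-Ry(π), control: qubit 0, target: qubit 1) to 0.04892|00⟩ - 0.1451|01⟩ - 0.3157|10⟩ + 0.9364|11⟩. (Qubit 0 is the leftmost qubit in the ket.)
0.04892|00⟩ - 0.1451|01⟩ - 0.9364|10⟩ - 0.3157|11⟩

C-Ry(π) leaves the control-|0⟩ kets |00⟩, |01⟩ unchanged and applies Ry(π) to qubit 1 on the control-|1⟩ pair (|10⟩, |11⟩).
Ry(π) = [[cos(θ/2), −sin(θ/2)], [sin(θ/2), cos(θ/2)]]; θ = π, cos(θ/2) ≈ 0, sin(θ/2) ≈ 1.
With a = amp(|10⟩) = -0.3157 and b = amp(|11⟩) = 0.9364:
new amp(|10⟩) = (-1)·b = -0.9364
new amp(|11⟩) = (1)·a = -0.3157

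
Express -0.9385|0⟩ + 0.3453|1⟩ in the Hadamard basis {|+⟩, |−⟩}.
-0.4195|+⟩ - 0.9078|−⟩

With |ψ⟩ = α|0⟩ + β|1⟩, the Hadamard-basis coefficients are ⟨+|ψ⟩ = (α + β)/√2 and ⟨−|ψ⟩ = (α − β)/√2.
Here α = -0.9385, β = 0.3453: (α + β)/√2 = -0.4195, (α − β)/√2 = -0.9078.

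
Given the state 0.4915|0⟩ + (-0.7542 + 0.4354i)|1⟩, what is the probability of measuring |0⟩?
0.2416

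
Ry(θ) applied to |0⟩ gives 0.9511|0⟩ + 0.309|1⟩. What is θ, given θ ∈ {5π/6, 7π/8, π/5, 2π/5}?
π/5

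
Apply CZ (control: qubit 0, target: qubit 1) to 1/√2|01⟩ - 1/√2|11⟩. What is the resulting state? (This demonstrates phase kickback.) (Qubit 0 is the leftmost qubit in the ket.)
1/√2|01⟩ + 1/√2|11⟩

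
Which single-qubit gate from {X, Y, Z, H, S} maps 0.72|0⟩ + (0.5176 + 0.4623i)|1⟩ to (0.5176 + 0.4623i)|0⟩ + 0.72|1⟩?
X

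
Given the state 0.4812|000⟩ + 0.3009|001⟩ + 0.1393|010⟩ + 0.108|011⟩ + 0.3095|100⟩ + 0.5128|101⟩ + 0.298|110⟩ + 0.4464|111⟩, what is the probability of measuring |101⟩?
0.263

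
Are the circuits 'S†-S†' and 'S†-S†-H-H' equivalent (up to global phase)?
Yes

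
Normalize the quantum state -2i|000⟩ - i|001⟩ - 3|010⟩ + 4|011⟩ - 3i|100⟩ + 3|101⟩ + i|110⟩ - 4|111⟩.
-0.2481i|000⟩ - 0.124i|001⟩ - 0.3721|010⟩ + 0.4961|011⟩ - 0.3721i|100⟩ + 0.3721|101⟩ + 0.124i|110⟩ - 0.4961|111⟩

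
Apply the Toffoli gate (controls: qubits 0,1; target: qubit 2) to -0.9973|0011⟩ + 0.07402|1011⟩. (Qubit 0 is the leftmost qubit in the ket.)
-0.9973|0011⟩ + 0.07402|1011⟩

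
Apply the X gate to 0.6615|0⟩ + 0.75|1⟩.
0.75|0⟩ + 0.6615|1⟩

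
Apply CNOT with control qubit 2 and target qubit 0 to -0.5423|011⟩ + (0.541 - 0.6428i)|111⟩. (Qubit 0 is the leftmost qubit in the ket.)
(0.541 - 0.6428i)|011⟩ - 0.5423|111⟩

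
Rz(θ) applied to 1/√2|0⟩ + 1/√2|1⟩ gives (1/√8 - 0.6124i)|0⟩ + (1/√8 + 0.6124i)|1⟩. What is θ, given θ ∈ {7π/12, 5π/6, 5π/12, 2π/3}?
2π/3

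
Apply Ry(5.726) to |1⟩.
-0.275|0⟩ - 0.9614|1⟩

Ry(5.726) = [[cos(θ/2), −sin(θ/2)], [sin(θ/2), cos(θ/2)]]; θ = 5.726, cos(θ/2) ≈ -0.961443, sin(θ/2) ≈ 0.275003.
With a = amp(|0⟩) = 0 and b = amp(|1⟩) = 1:
new amp(|0⟩) = (-0.961443)·a + (-0.275003)·b = -0.275
new amp(|1⟩) = (0.275003)·a + (-0.961443)·b = -0.9614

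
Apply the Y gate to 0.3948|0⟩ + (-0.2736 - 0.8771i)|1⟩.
(-0.8771 + 0.2736i)|0⟩ + 0.3948i|1⟩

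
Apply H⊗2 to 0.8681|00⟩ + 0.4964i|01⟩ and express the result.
(0.4341 + 0.2482i)|00⟩ + (0.4341 - 0.2482i)|01⟩ + (0.4341 + 0.2482i)|10⟩ + (0.4341 - 0.2482i)|11⟩

H⊗2 gives amp(|y⟩) = (1/2) Σ_x (−1)^(x·y) amp(|x⟩), where x·y is the number of positions in which both x and y have a 1.
|00⟩: (0.8681 + 0.4964i)/2 = (0.4341 + 0.2482i)
|01⟩: (0.8681 - 0.4964i)/2 = (0.4341 - 0.2482i)
|10⟩: (0.8681 + 0.4964i)/2 = (0.4341 + 0.2482i)
|11⟩: (0.8681 - 0.4964i)/2 = (0.4341 - 0.2482i)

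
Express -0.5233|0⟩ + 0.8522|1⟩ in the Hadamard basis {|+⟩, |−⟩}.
0.2326|+⟩ - 0.9726|−⟩

With |ψ⟩ = α|0⟩ + β|1⟩, the Hadamard-basis coefficients are ⟨+|ψ⟩ = (α + β)/√2 and ⟨−|ψ⟩ = (α − β)/√2.
Here α = -0.5233, β = 0.8522: (α + β)/√2 = 0.2326, (α − β)/√2 = -0.9726.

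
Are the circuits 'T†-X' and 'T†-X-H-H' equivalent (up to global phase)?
Yes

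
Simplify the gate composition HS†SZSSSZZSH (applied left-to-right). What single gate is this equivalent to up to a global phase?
X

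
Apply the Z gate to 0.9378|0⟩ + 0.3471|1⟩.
0.9378|0⟩ - 0.3471|1⟩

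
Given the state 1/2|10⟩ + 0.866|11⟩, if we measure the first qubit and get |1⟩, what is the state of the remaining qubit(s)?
0.5|0⟩ + 0.866|1⟩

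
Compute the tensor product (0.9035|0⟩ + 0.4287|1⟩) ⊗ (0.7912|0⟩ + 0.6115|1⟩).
0.7148|00⟩ + 0.5525|01⟩ + 0.3392|10⟩ + 0.2622|11⟩

amp(|b₁b₂…⟩) = product of the factor amplitudes for bits b₁, b₂, …; only kets whose every factor amplitude is nonzero survive.
|00⟩: (0.9035)(0.7912) = 0.7148
|01⟩: (0.9035)(0.6115) = 0.5525
|10⟩: (0.4287)(0.7912) = 0.3392
|11⟩: (0.4287)(0.6115) = 0.2622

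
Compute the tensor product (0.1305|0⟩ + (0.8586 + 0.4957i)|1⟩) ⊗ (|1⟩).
0.1305|01⟩ + (0.8586 + 0.4957i)|11⟩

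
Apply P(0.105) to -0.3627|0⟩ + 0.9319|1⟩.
-0.3627|0⟩ + (0.9268 + 0.09767i)|1⟩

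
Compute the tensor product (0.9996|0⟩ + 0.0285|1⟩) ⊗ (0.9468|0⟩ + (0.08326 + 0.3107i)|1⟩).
0.9464|00⟩ + (0.08323 + 0.3106i)|01⟩ + 0.02698|10⟩ + (0.002373 + 0.008855i)|11⟩

amp(|b₁b₂…⟩) = product of the factor amplitudes for bits b₁, b₂, …; only kets whose every factor amplitude is nonzero survive.
|00⟩: (0.9996)(0.9468) = 0.9464
|01⟩: (0.9996)(0.08326 + 0.3107i) = (0.08323 + 0.3106i)
|10⟩: (0.0285)(0.9468) = 0.02698
|11⟩: (0.0285)(0.08326 + 0.3107i) = (0.002373 + 0.008855i)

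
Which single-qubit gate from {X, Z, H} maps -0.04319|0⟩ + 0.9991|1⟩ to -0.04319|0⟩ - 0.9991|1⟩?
Z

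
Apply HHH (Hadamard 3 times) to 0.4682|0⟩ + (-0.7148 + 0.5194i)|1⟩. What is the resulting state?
(-0.1744 + 0.3673i)|0⟩ + (0.8365 - 0.3673i)|1⟩

H² = I, so H^3 = H: a single Hadamard. With (a, b) = (0.4682, (-0.7148 + 0.5194i)), H gives ((a + b)/√2, (a − b)/√2) = ((-0.1744 + 0.3673i), (0.8365 - 0.3673i)).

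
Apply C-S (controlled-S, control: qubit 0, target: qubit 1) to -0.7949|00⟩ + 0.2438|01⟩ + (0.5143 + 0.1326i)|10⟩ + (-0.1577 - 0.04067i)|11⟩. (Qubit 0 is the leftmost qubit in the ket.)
-0.7949|00⟩ + 0.2438|01⟩ + (0.5143 + 0.1326i)|10⟩ + (0.04067 - 0.1577i)|11⟩

C-S leaves the control-|0⟩ kets |00⟩, |01⟩ unchanged and applies S to qubit 1 on the control-|1⟩ pair (|10⟩, |11⟩).
S = [[1, 0], [0, i]].
With a = amp(|10⟩) = (0.5143 + 0.1326i) and b = amp(|11⟩) = (-0.1577 - 0.04067i):
new amp(|10⟩) = (1)·a = (0.5143 + 0.1326i)
new amp(|11⟩) = (i)·b = (0.04067 - 0.1577i)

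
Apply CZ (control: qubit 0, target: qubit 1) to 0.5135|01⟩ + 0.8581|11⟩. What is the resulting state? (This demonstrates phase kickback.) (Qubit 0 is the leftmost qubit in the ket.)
0.5135|01⟩ - 0.8581|11⟩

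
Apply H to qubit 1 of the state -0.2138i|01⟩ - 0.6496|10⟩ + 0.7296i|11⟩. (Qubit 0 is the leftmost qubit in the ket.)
-0.1512i|00⟩ + 0.1512i|01⟩ + (-0.4593 + 0.5159i)|10⟩ + (-0.4593 - 0.5159i)|11⟩

H on qubit 1 mixes each pair of kets that differ only in qubit 1: amplitudes (a, b) of (|…0…⟩, |…1…⟩) become ((a + b)/√2, (a − b)/√2). Kets absent from the input have amplitude 0.
(|00⟩, |01⟩): (a, b) = (0, -0.2138i) → (-0.1512i, 0.1512i)
(|10⟩, |11⟩): (a, b) = (-0.6496, 0.7296i) → ((-0.4593 + 0.5159i), (-0.4593 - 0.5159i))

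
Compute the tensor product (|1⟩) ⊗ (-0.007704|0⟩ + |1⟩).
-0.007704|10⟩ + |11⟩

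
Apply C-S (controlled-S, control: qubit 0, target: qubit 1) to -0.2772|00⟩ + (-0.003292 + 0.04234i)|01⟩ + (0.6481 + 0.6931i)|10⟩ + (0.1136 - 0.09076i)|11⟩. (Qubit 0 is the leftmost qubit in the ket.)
-0.2772|00⟩ + (-0.003292 + 0.04234i)|01⟩ + (0.6481 + 0.6931i)|10⟩ + (0.09076 + 0.1136i)|11⟩

C-S leaves the control-|0⟩ kets |00⟩, |01⟩ unchanged and applies S to qubit 1 on the control-|1⟩ pair (|10⟩, |11⟩).
S = [[1, 0], [0, i]].
With a = amp(|10⟩) = (0.6481 + 0.6931i) and b = amp(|11⟩) = (0.1136 - 0.09076i):
new amp(|10⟩) = (1)·a = (0.6481 + 0.6931i)
new amp(|11⟩) = (i)·b = (0.09076 + 0.1136i)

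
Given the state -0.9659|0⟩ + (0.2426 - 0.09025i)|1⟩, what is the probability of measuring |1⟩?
0.067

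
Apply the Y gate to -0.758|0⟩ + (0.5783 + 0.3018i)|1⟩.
(0.3018 - 0.5783i)|0⟩ - 0.758i|1⟩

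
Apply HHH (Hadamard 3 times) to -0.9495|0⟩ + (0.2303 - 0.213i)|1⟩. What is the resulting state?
(-0.5086 - 0.1506i)|0⟩ + (-0.8342 + 0.1506i)|1⟩

H² = I, so H^3 = H: a single Hadamard. With (a, b) = (-0.9495, (0.2303 - 0.213i)), H gives ((a + b)/√2, (a − b)/√2) = ((-0.5086 - 0.1506i), (-0.8342 + 0.1506i)).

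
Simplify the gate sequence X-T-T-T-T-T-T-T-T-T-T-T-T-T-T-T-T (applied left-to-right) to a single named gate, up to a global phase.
X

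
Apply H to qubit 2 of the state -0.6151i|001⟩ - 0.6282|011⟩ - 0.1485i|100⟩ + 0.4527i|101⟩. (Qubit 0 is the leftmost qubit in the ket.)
-0.4349i|000⟩ + 0.4349i|001⟩ - 0.4442|010⟩ + 0.4442|011⟩ + 0.2151i|100⟩ - 0.4251i|101⟩

H on qubit 2 mixes each pair of kets that differ only in qubit 2: amplitudes (a, b) of (|…0…⟩, |…1…⟩) become ((a + b)/√2, (a − b)/√2). Kets absent from the input have amplitude 0.
(|000⟩, |001⟩): (a, b) = (0, -0.6151i) → (-0.4349i, 0.4349i)
(|010⟩, |011⟩): (a, b) = (0, -0.6282) → (-0.4442, 0.4442)
(|100⟩, |101⟩): (a, b) = (-0.1485i, 0.4527i) → (0.2151i, -0.4251i)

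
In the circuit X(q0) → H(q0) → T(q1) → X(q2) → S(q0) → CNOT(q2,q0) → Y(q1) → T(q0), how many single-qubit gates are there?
7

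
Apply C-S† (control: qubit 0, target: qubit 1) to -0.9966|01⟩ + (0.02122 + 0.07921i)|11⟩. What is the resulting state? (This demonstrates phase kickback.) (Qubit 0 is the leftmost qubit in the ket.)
-0.9966|01⟩ + (0.07921 - 0.02122i)|11⟩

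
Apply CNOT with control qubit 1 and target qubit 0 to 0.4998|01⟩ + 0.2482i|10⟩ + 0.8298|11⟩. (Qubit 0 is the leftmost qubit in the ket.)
0.8298|01⟩ + 0.2482i|10⟩ + 0.4998|11⟩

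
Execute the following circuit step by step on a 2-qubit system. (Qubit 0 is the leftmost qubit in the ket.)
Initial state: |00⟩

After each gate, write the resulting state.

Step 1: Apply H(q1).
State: 1/√2|00⟩ + 1/√2|01⟩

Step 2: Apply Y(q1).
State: -(1/√2)i|00⟩ + (1/√2)i|01⟩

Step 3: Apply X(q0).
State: -(1/√2)i|10⟩ + (1/√2)i|11⟩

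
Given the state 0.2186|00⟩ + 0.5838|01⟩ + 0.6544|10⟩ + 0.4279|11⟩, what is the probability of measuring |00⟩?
0.04779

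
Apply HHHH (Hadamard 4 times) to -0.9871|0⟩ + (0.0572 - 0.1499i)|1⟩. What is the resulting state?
-0.9871|0⟩ + (0.0572 - 0.1499i)|1⟩

H² = I, so an even number of Hadamards cancels: H^4 = I and the state is unchanged.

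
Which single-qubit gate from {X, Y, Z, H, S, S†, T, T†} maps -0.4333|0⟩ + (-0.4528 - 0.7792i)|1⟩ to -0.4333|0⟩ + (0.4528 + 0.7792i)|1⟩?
Z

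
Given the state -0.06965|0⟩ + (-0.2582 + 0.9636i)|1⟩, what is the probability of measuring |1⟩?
0.9952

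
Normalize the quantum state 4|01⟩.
|01⟩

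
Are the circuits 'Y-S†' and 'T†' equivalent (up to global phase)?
No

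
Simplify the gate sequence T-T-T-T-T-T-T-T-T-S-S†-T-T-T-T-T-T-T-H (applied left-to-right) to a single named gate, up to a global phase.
H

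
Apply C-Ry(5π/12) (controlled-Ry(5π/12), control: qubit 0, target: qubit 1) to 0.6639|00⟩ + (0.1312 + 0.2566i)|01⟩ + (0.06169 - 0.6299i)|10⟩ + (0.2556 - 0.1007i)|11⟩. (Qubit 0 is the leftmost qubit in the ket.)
0.6639|00⟩ + (0.1312 + 0.2566i)|01⟩ + (-0.1067 - 0.4384i)|10⟩ + (0.2403 - 0.4633i)|11⟩

C-Ry(5π/12) leaves the control-|0⟩ kets |00⟩, |01⟩ unchanged and applies Ry(5π/12) to qubit 1 on the control-|1⟩ pair (|10⟩, |11⟩).
Ry(5π/12) = [[cos(θ/2), −sin(θ/2)], [sin(θ/2), cos(θ/2)]]; θ = 5π/12, cos(θ/2) ≈ 0.793353, sin(θ/2) ≈ 0.608761.
With a = amp(|10⟩) = (0.06169 - 0.6299i) and b = amp(|11⟩) = (0.2556 - 0.1007i):
new amp(|10⟩) = (0.793353)·a + (-0.608761)·b = (-0.1067 - 0.4384i)
new amp(|11⟩) = (0.608761)·a + (0.793353)·b = (0.2403 - 0.4633i)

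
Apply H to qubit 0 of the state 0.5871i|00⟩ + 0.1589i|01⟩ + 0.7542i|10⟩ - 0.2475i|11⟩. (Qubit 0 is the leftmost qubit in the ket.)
0.9484i|00⟩ - 0.06265i|01⟩ - 0.1182i|10⟩ + 0.2874i|11⟩

H on qubit 0 mixes each pair of kets that differ only in qubit 0: amplitudes (a, b) of (|…0…⟩, |…1…⟩) become ((a + b)/√2, (a − b)/√2). Kets absent from the input have amplitude 0.
(|00⟩, |10⟩): (a, b) = (0.5871i, 0.7542i) → (0.9484i, -0.1182i)
(|01⟩, |11⟩): (a, b) = (0.1589i, -0.2475i) → (-0.06265i, 0.2874i)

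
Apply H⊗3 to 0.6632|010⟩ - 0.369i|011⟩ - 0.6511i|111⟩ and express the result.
(0.2345 - 0.3607i)|000⟩ + (0.2345 + 0.3607i)|001⟩ + (-0.2345 + 0.3607i)|010⟩ + (-0.2345 - 0.3607i)|011⟩ + (0.2345 + 0.09974i)|100⟩ + (0.2345 - 0.09974i)|101⟩ + (-0.2345 - 0.09974i)|110⟩ + (-0.2345 + 0.09974i)|111⟩

H⊗3 gives amp(|y⟩) = (1/2√2) Σ_x (−1)^(x·y) amp(|x⟩), where x·y is the number of positions in which both x and y have a 1.
|000⟩: (0.6632 - 0.369i - 0.6511i)/(2√2) = (0.2345 - 0.3607i)
|001⟩: (0.6632 + 0.369i + 0.6511i)/(2√2) = (0.2345 + 0.3607i)
|010⟩: (-0.6632 + 0.369i + 0.6511i)/(2√2) = (-0.2345 + 0.3607i)
|011⟩: (-0.6632 - 0.369i - 0.6511i)/(2√2) = (-0.2345 - 0.3607i)
|100⟩: (0.6632 - 0.369i + 0.6511i)/(2√2) = (0.2345 + 0.09974i)
|101⟩: (0.6632 + 0.369i - 0.6511i)/(2√2) = (0.2345 - 0.09974i)
|110⟩: (-0.6632 + 0.369i - 0.6511i)/(2√2) = (-0.2345 - 0.09974i)
|111⟩: (-0.6632 - 0.369i + 0.6511i)/(2√2) = (-0.2345 + 0.09974i)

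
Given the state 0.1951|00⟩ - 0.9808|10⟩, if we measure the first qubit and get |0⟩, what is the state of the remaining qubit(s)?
|0⟩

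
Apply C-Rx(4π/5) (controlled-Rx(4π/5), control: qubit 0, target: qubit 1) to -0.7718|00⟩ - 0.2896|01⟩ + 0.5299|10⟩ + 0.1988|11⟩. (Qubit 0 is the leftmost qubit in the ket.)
-0.7718|00⟩ - 0.2896|01⟩ + (0.1637 - 0.1891i)|10⟩ + (0.06143 - 0.504i)|11⟩

C-Rx(4π/5) leaves the control-|0⟩ kets |00⟩, |01⟩ unchanged and applies Rx(4π/5) to qubit 1 on the control-|1⟩ pair (|10⟩, |11⟩).
Rx(4π/5) = [[cos(θ/2), −i·sin(θ/2)], [−i·sin(θ/2), cos(θ/2)]]; θ = 4π/5, cos(θ/2) ≈ 0.309017, sin(θ/2) ≈ 0.951057.
With a = amp(|10⟩) = 0.5299 and b = amp(|11⟩) = 0.1988:
new amp(|10⟩) = (0.309017)·a + (-0.951057i)·b = (0.1637 - 0.1891i)
new amp(|11⟩) = (-0.951057i)·a + (0.309017)·b = (0.06143 - 0.504i)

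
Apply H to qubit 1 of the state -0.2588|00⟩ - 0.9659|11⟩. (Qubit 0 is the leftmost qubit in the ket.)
-0.183|00⟩ - 0.183|01⟩ - 0.683|10⟩ + 0.683|11⟩

H on qubit 1 mixes each pair of kets that differ only in qubit 1: amplitudes (a, b) of (|…0…⟩, |…1…⟩) become ((a + b)/√2, (a − b)/√2). Kets absent from the input have amplitude 0.
(|00⟩, |01⟩): (a, b) = (-0.2588, 0) → (-0.183, -0.183)
(|10⟩, |11⟩): (a, b) = (0, -0.9659) → (-0.683, 0.683)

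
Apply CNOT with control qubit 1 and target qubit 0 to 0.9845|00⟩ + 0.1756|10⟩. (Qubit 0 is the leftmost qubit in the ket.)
0.9845|00⟩ + 0.1756|10⟩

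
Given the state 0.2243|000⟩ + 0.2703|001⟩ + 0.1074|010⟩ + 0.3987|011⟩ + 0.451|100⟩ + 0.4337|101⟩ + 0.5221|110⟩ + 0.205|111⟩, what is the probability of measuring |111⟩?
0.04203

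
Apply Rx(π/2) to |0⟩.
1/√2|0⟩ - (1/√2)i|1⟩

Rx(π/2) = [[cos(θ/2), −i·sin(θ/2)], [−i·sin(θ/2), cos(θ/2)]]; θ = π/2, cos(θ/2) ≈ 0.707107, sin(θ/2) ≈ 0.707107.
With a = amp(|0⟩) = 1 and b = amp(|1⟩) = 0:
new amp(|0⟩) = (0.707107)·a + (-0.707107i)·b = 1/√2
new amp(|1⟩) = (-0.707107i)·a + (0.707107)·b = -(1/√2)i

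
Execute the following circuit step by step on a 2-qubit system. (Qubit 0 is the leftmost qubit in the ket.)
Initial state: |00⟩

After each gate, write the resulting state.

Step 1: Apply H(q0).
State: 1/√2|00⟩ + 1/√2|10⟩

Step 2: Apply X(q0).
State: 1/√2|00⟩ + 1/√2|10⟩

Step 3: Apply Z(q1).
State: 1/√2|00⟩ + 1/√2|10⟩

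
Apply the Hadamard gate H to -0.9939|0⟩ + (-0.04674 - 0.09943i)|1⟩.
(-0.7358 - 0.07031i)|0⟩ + (-0.6697 + 0.07031i)|1⟩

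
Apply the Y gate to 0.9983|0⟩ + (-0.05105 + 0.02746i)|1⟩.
(0.02746 + 0.05105i)|0⟩ + 0.9983i|1⟩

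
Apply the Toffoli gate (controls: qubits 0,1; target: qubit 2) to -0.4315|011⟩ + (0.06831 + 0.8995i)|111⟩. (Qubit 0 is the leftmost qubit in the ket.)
-0.4315|011⟩ + (0.06831 + 0.8995i)|110⟩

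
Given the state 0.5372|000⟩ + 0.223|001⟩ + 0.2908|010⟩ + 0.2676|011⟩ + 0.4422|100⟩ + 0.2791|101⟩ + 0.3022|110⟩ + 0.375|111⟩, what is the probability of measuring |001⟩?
0.04973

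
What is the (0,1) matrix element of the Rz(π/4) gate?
0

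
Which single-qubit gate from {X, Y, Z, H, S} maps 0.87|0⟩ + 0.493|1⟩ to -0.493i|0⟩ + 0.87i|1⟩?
Y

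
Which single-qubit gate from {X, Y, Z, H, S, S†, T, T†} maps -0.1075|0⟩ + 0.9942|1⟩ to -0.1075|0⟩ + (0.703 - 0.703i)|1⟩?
T†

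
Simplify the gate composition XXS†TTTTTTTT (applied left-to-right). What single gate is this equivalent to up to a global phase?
S†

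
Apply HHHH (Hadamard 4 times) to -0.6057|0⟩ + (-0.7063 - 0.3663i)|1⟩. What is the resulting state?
-0.6057|0⟩ + (-0.7063 - 0.3663i)|1⟩

H² = I, so an even number of Hadamards cancels: H^4 = I and the state is unchanged.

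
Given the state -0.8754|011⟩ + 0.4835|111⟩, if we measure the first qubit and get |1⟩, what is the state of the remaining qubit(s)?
|11⟩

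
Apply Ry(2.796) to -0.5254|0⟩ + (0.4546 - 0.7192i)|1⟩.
(-0.5382 + 0.7085i)|0⟩ + (-0.4394 - 0.1237i)|1⟩

Ry(2.796) = [[cos(θ/2), −sin(θ/2)], [sin(θ/2), cos(θ/2)]]; θ = 2.796, cos(θ/2) ≈ 0.171938, sin(θ/2) ≈ 0.985108.
With a = amp(|0⟩) = -0.5254 and b = amp(|1⟩) = (0.4546 - 0.7192i):
new amp(|0⟩) = (0.171938)·a + (-0.985108)·b = (-0.5382 + 0.7085i)
new amp(|1⟩) = (0.985108)·a + (0.171938)·b = (-0.4394 - 0.1237i)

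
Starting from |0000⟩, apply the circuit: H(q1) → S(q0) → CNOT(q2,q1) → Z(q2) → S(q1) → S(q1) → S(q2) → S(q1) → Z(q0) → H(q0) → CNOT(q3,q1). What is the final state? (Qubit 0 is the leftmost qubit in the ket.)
1/2|0000⟩ - (1/2)i|0100⟩ + 1/2|1000⟩ - (1/2)i|1100⟩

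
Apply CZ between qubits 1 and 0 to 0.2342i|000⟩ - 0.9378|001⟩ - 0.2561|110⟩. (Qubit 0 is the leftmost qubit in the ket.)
0.2342i|000⟩ - 0.9378|001⟩ + 0.2561|110⟩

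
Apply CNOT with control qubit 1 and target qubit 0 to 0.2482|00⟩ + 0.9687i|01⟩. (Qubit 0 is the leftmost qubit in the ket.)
0.2482|00⟩ + 0.9687i|11⟩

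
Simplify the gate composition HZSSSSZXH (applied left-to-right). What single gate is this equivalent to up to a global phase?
Z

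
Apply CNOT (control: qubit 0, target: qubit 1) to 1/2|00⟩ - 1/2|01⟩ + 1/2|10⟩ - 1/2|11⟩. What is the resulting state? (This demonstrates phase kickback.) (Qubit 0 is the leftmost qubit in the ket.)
1/2|00⟩ - 1/2|01⟩ - 1/2|10⟩ + 1/2|11⟩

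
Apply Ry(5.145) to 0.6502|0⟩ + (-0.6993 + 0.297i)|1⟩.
(-0.1709 - 0.16i)|0⟩ + (0.9395 - 0.2502i)|1⟩

Ry(5.145) = [[cos(θ/2), −sin(θ/2)], [sin(θ/2), cos(θ/2)]]; θ = 5.145, cos(θ/2) ≈ -0.84239, sin(θ/2) ≈ 0.538868.
With a = amp(|0⟩) = 0.6502 and b = amp(|1⟩) = (-0.6993 + 0.297i):
new amp(|0⟩) = (-0.84239)·a + (-0.538868)·b = (-0.1709 - 0.16i)
new amp(|1⟩) = (0.538868)·a + (-0.84239)·b = (0.9395 - 0.2502i)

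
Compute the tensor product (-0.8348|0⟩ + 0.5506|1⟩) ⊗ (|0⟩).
-0.8348|00⟩ + 0.5506|10⟩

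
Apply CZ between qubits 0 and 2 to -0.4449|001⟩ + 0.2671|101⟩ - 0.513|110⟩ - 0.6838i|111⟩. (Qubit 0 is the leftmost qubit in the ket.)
-0.4449|001⟩ - 0.2671|101⟩ - 0.513|110⟩ + 0.6838i|111⟩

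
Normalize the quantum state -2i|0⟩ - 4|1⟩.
-(1/√5)i|0⟩ - 0.8944|1⟩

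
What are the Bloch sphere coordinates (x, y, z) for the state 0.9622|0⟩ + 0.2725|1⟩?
(0.5244, 0, 0.8516)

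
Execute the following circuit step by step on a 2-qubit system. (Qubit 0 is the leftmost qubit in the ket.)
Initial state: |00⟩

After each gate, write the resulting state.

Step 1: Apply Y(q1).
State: i|01⟩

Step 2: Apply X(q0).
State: i|11⟩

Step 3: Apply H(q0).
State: (1/√2)i|01⟩ - (1/√2)i|11⟩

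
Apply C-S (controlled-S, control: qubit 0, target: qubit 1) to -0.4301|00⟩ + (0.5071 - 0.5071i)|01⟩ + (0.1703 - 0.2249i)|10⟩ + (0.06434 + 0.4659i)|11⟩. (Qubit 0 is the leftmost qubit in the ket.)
-0.4301|00⟩ + (0.5071 - 0.5071i)|01⟩ + (0.1703 - 0.2249i)|10⟩ + (-0.4659 + 0.06434i)|11⟩

C-S leaves the control-|0⟩ kets |00⟩, |01⟩ unchanged and applies S to qubit 1 on the control-|1⟩ pair (|10⟩, |11⟩).
S = [[1, 0], [0, i]].
With a = amp(|10⟩) = (0.1703 - 0.2249i) and b = amp(|11⟩) = (0.06434 + 0.4659i):
new amp(|10⟩) = (1)·a = (0.1703 - 0.2249i)
new amp(|11⟩) = (i)·b = (-0.4659 + 0.06434i)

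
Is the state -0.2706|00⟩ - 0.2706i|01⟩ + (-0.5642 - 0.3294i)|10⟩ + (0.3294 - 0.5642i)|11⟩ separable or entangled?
Separable

Writing the state as a|00⟩ + b|01⟩ + c|10⟩ + d|11⟩, it is a product state iff ad − bc = 0.
Here (a, b, c, d) = (-0.2706, -0.2706i, (-0.5642 - 0.3294i), (0.3294 - 0.5642i)): ad − bc = (-0.2706)(0.3294 - 0.5642i) − (-0.2706i)(-0.5642 - 0.3294i) = 0, so the state is separable.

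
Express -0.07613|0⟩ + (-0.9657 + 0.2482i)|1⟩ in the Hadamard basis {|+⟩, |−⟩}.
(-0.7367 + 0.1755i)|+⟩ + (0.629 - 0.1755i)|−⟩

With |ψ⟩ = α|0⟩ + β|1⟩, the Hadamard-basis coefficients are ⟨+|ψ⟩ = (α + β)/√2 and ⟨−|ψ⟩ = (α − β)/√2.
Here α = -0.07613, β = (-0.9657 + 0.2482i): (α + β)/√2 = (-0.7367 + 0.1755i), (α − β)/√2 = (0.629 - 0.1755i).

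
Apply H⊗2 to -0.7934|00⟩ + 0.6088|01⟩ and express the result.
-0.0923|00⟩ - 0.7011|01⟩ - 0.0923|10⟩ - 0.7011|11⟩

H⊗2 gives amp(|y⟩) = (1/2) Σ_x (−1)^(x·y) amp(|x⟩), where x·y is the number of positions in which both x and y have a 1.
|00⟩: (-0.7934 + 0.6088)/2 = -0.0923
|01⟩: (-0.7934 - 0.6088)/2 = -0.7011
|10⟩: (-0.7934 + 0.6088)/2 = -0.0923
|11⟩: (-0.7934 - 0.6088)/2 = -0.7011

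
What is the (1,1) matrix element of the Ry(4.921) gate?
-0.7769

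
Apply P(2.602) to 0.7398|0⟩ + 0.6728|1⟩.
0.7398|0⟩ + (-0.5772 + 0.3457i)|1⟩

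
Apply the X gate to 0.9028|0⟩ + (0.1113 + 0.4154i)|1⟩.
(0.1113 + 0.4154i)|0⟩ + 0.9028|1⟩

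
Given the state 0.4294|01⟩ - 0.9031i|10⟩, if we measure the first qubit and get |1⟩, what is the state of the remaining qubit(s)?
-i|0⟩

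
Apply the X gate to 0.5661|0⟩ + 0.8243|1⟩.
0.8243|0⟩ + 0.5661|1⟩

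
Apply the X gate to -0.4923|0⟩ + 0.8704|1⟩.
0.8704|0⟩ - 0.4923|1⟩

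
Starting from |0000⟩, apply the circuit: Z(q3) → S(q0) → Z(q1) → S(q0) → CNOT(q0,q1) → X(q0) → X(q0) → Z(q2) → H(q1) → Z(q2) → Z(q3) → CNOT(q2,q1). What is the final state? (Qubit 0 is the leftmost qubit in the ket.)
1/√2|0000⟩ + 1/√2|0100⟩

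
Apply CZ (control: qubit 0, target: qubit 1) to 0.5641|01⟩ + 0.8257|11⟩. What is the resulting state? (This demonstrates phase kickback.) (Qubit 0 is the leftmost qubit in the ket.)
0.5641|01⟩ - 0.8257|11⟩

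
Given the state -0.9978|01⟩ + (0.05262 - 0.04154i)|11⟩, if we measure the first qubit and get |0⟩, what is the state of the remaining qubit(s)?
-|1⟩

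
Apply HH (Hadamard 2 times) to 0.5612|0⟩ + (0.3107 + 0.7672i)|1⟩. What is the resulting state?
0.5612|0⟩ + (0.3107 + 0.7672i)|1⟩

H² = I, so an even number of Hadamards cancels: H^2 = I and the state is unchanged.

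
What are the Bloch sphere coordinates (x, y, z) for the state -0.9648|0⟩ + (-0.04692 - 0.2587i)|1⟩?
(0.09054, 0.4992, 0.8617)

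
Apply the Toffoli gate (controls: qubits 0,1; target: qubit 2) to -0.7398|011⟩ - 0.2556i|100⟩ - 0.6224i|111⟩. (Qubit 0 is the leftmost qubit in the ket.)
-0.7398|011⟩ - 0.2556i|100⟩ - 0.6224i|110⟩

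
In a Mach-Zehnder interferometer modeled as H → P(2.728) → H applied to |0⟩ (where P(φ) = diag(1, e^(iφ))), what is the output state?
(0.04216 + 0.201i)|0⟩ + (0.9578 - 0.201i)|1⟩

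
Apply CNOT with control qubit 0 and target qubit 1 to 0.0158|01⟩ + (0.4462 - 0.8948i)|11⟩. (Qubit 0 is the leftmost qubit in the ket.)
0.0158|01⟩ + (0.4462 - 0.8948i)|10⟩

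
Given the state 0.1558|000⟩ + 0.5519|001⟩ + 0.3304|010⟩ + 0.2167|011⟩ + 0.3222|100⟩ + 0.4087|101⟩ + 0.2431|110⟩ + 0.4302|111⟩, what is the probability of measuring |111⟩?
0.1851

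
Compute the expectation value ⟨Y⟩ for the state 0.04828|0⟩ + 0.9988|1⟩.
0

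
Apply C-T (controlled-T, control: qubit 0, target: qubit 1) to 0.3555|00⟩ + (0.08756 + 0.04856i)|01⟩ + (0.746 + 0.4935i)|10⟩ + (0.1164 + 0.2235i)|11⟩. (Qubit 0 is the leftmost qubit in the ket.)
0.3555|00⟩ + (0.08756 + 0.04856i)|01⟩ + (0.746 + 0.4935i)|10⟩ + (-0.07573 + 0.2403i)|11⟩

C-T leaves the control-|0⟩ kets |00⟩, |01⟩ unchanged and applies T to qubit 1 on the control-|1⟩ pair (|10⟩, |11⟩).
T = [[1, 0], [0, (1/√2 + (1/√2)i)]].
With a = amp(|10⟩) = (0.746 + 0.4935i) and b = amp(|11⟩) = (0.1164 + 0.2235i):
new amp(|10⟩) = (1)·a = (0.746 + 0.4935i)
new amp(|11⟩) = (1/√2 + (1/√2)i)·b = (-0.07573 + 0.2403i)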